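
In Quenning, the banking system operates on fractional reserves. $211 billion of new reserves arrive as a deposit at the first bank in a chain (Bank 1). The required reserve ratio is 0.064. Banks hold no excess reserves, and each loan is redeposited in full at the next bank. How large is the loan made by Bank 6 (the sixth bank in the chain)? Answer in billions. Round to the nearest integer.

Each bank lends a fraction (1 − rr) = 0.9360 of the deposit it receives, so Bank 6 receives 211·0.9360^5 and lends 211·0.9360^6 ≈ 141.8853 billion.

$142 billion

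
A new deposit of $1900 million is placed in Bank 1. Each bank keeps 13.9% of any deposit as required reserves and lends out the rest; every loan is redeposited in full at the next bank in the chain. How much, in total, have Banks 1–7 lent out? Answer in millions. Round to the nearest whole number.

$7641 million

Bank i lends (1 − rr)^i of the original deposit: Bank 1 lends 1900·0.8610 = 1635.9000, Bank 2 lends 1900·0.8610² = 1408.5099, and so on.
Summing a geometric series: total = 1900·[0.8610·(1 − 0.8610^7) / (1 − 0.8610)] ≈ 7640.8335 million.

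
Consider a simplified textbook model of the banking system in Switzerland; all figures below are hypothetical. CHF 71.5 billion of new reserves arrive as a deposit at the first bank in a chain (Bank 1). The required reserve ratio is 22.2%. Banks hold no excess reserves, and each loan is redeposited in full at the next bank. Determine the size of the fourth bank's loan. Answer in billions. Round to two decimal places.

CHF 26.20 billion

Each bank lends a fraction (1 − rr) = 0.7780 of the deposit it receives, so Bank 4 receives 71.5·0.7780^3 and lends 71.5·0.7780^4 ≈ 26.1954 billion.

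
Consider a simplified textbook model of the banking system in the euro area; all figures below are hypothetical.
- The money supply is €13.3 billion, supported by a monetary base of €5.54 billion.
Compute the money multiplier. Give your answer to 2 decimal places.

2.40

The money multiplier is m = M / MB = 13.3 / 5.54 ≈ 2.40072.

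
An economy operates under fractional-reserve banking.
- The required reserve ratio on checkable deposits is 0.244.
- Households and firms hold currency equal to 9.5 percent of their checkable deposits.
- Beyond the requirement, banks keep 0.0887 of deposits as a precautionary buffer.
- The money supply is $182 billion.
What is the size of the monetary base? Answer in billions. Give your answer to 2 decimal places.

$71.09 billion

The money multiplier is m = (1 + c) / (rr + e + c) = (1 + 0.095) / (0.244 + 0.0887 + 0.095) ≈ 2.560206.
MB = M / m = 182 / 2.560206 ≈ 71.088 billion.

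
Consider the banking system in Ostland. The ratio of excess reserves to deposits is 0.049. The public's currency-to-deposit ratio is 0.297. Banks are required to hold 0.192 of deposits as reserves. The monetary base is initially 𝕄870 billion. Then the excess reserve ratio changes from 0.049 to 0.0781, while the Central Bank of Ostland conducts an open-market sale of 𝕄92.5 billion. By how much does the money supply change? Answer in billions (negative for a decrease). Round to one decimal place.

-319.2 billion

Before: m₁ = (1 + 0.297) / (0.192 + 0.049 + 0.297) ≈ 2.41078, MB₁ = 870, so M₁ = 2.41078 × 870 = 2097.3786 billion.
After: m₂ = (1 + 0.297) / (0.192 + 0.0781 + 0.297) ≈ 2.28707, MB₂ = 870 − 92.5 = 777.5, so M₂ = 2.28707 × 777.5 ≈ 1778.1969 billion.
ΔM = M₂ − M₁ = 1778.1969 − 2097.3786 = -319.1817 billion.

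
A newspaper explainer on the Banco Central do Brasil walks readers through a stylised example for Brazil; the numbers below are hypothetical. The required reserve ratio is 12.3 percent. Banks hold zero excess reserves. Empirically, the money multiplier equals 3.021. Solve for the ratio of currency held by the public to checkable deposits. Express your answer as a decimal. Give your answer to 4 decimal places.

0.3109

Using m = 3.021. From m = (1 + c)/(c + rr + e), rearranging gives 1 + c = m·(c + rr + e), so c·(1 − m) = m·(rr + e) − 1.
Hence c = [m·(rr + e) − 1]/(1 − m) = [3.021 × (0.123 + 0) − 1] / (1 − 3.021) ≈ 0.310944.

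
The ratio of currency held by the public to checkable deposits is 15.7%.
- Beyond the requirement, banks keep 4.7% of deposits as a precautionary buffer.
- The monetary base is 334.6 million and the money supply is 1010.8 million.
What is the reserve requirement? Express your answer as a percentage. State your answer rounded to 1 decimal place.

Using m = M/MB = 1010.8/334.6 ≈ 3.020921. Since m = (1 + c)/(c + rr + e), the denominator satisfies c + rr + e = (1 + c)/m = (1 + 0.157) / 3.020921 ≈ 0.382996.
With c = 0.157 and e = 0.047, the reserve requirement is 0.382996 − 0.157 − 0.047 = 0.178996.

17.9%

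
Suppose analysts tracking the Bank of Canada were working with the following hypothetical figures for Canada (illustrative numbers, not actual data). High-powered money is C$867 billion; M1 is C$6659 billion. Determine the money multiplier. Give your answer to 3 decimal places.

7.681

The money multiplier is m = M / MB = 6659 / 867 ≈ 7.68051.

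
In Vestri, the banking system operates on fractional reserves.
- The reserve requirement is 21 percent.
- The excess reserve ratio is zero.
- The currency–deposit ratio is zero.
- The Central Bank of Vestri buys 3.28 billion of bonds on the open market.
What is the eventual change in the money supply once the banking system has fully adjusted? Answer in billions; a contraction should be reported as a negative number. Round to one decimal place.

15.6 billion

The simple money multiplier is m = 1/rr = 1/0.21 ≈ 4.7619.
An open-market purchase increases the monetary base by 3.28 billion, so ΔM = m × ΔMB = 4.7619 × 3.28 ≈ 15.619 billion.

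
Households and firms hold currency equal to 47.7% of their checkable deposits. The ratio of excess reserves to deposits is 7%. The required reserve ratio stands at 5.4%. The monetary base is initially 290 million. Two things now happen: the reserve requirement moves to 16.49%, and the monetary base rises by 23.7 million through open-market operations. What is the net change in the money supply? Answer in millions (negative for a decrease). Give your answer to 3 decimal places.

Before: m₁ = (1 + 0.477) / (0.054 + 0.07 + 0.477) ≈ 2.4575707, MB₁ = 290, so M₁ = 2.4575707 × 290 ≈ 712.6955 million.
After: m₂ = (1 + 0.477) / (0.1649 + 0.07 + 0.477) ≈ 2.0747296, MB₂ = 290 + 23.7 = 313.7, so M₂ = 2.0747296 × 313.7 ≈ 650.8427 million.
ΔM = M₂ − M₁ = 650.8427 − 712.6955 = -61.8528 million.

-61.853 million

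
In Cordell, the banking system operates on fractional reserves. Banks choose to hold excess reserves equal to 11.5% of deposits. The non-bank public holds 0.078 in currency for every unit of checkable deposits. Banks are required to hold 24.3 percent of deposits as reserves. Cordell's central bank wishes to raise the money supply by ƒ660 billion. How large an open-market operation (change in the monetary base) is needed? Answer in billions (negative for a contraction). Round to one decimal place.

ƒ266.9 billion

The money multiplier is m = (1 + c) / (rr + e + c) = (1 + 0.078) / (0.243 + 0.115 + 0.078) ≈ 2.47248.
ΔMB = ΔM / m = (+660) / 2.47248 ≈ 266.9385 billion.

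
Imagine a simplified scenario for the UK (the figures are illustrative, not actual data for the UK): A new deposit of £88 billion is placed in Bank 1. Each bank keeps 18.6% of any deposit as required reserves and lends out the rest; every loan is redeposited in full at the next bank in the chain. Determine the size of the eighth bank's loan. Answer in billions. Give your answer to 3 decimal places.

Each bank lends a fraction (1 − rr) = 0.8140 of the deposit it receives, so Bank 8 receives 88·0.8140^7 and lends 88·0.8140^8 ≈ 16.9620 billion.

£16.962 billion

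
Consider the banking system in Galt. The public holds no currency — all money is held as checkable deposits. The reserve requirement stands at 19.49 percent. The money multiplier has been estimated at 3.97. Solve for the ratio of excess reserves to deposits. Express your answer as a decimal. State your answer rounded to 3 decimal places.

Using m = 3.97. Since m = (1 + c)/(c + rr + e), the denominator satisfies c + rr + e = (1 + c)/m = (1 + 0) / 3.97 ≈ 0.251889.
With c = 0 and rr = 0.1949, the ratio of excess reserves to deposits is 0.251889 − 0 − 0.1949 = 0.056989.

0.057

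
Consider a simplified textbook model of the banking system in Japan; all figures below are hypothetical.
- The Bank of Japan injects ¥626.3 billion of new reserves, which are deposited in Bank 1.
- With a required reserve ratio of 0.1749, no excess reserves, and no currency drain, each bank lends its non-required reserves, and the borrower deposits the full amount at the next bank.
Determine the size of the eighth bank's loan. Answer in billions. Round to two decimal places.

Each bank lends a fraction (1 − rr) = 0.8251 of the deposit it receives, so Bank 8 receives 626.3·0.8251^7 and lends 626.3·0.8251^8 ≈ 134.5349 billion.

¥134.53 billion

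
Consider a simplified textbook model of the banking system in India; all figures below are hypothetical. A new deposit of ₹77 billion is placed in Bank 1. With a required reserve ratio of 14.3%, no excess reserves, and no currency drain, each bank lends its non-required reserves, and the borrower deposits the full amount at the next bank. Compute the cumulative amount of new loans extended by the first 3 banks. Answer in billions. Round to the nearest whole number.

₹171 billion

Bank i lends (1 − rr)^i of the original deposit: Bank 1 lends 77·0.8570 = 65.9890, Bank 2 lends 77·0.8570² ≈ 56.5526, and so on.
Summing a geometric series: total = 77·[0.8570·(1 − 0.8570^3) / (1 − 0.8570)] ≈ 171.0071 billion.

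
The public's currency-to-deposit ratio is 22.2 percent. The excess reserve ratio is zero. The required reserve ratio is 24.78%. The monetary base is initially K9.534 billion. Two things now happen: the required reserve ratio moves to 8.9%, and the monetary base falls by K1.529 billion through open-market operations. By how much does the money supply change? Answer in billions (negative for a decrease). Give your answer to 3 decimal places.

K6.655 billion

Before: m₁ = (1 + 0.222) / (0.2478 + 0.222) ≈ 2.60111, MB₁ = 9.534, so M₁ = 2.60111 × 9.534 ≈ 24.799 billion.
After: m₂ = (1 + 0.222) / (0.089 + 0.222) ≈ 3.92926, MB₂ = 9.534 − 1.529 = 8.005, so M₂ = 3.92926 × 8.005 ≈ 31.4537 billion.
ΔM = M₂ − M₁ = 31.4537 − 24.799 = 6.6547 billion.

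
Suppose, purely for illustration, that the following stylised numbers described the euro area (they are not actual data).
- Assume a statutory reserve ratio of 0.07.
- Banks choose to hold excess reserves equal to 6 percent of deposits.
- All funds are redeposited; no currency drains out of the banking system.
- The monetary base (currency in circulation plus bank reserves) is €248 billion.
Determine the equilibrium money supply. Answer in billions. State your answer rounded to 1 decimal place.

The money multiplier is m = 1 / (rr + e) = 1 / (0.07 + 0.06) ≈ 7.69231.
So M = m × MB = 7.69231 × 248 ≈ 1907.6929 billion.

€1907.7 billion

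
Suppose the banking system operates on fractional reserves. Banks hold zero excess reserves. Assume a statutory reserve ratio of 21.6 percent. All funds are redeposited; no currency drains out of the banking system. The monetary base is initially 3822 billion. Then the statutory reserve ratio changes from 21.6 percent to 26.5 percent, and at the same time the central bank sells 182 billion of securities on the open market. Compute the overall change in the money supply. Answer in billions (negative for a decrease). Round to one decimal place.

Before: m₁ = 1 / (0.216) ≈ 4.629630, MB₁ = 3822, so M₁ = 4.629630 × 3822 ≈ 17694.4459 billion.
After: m₂ = 1 / (0.265) ≈ 3.773585, MB₂ = 3822 − 182 = 3640, so M₂ = 3.773585 × 3640 = 13735.8494 billion.
ΔM = M₂ − M₁ = 13735.8494 − 17694.4459 = -3958.5965 billion.

-3958.6 billion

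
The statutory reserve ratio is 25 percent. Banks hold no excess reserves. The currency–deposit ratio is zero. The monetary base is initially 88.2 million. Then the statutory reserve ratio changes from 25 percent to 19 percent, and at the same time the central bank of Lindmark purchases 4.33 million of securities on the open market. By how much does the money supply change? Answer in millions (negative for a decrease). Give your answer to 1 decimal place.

134.2 million

Before: m₁ = 1 / (0.25) = 4, MB₁ = 88.2, so M₁ = 4 × 88.2 = 352.8 million.
After: m₂ = 1 / (0.19) ≈ 5.2632, MB₂ = 88.2 + 4.33 = 92.53, so M₂ = 5.2632 × 92.53 ≈ 487.0039 million.
ΔM = M₂ − M₁ = 487.0039 − 352.8 = 134.2039 million.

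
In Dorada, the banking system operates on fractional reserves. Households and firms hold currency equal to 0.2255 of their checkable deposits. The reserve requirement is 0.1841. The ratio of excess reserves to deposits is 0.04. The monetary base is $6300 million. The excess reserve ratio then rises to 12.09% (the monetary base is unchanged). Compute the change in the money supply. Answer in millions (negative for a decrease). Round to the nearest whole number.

-2619 million

Initially m₁ = (1 + 0.2255) / (0.1841 + 0.04 + 0.2255) ≈ 2.72576, so M₁ = 2.72576 × 6300 = 17172.288 million.
After the change m₂ = (1 + 0.2255) / (0.1841 + 0.1209 + 0.2255) ≈ 2.31008, so M₂ = 2.31008 × 6300 = 14553.504 million.
ΔM = M₂ − M₁ = 14553.504 − 17172.288 = -2618.784 million.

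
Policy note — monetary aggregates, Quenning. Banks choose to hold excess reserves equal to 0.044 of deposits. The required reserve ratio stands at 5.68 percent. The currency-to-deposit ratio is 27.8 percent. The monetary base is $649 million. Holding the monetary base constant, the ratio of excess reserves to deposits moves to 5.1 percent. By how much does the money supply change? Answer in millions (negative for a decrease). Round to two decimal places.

-39.73 million

Initially m₁ = (1 + 0.278) / (0.0568 + 0.044 + 0.278) ≈ 3.373812, so M₁ = 3.373812 × 649 ≈ 2189.604 million.
After the change m₂ = (1 + 0.278) / (0.0568 + 0.051 + 0.278) ≈ 3.312597, so M₂ = 3.312597 × 649 ≈ 2149.8755 million.
ΔM = M₂ − M₁ = 2149.8755 − 2189.604 = -39.7285 million.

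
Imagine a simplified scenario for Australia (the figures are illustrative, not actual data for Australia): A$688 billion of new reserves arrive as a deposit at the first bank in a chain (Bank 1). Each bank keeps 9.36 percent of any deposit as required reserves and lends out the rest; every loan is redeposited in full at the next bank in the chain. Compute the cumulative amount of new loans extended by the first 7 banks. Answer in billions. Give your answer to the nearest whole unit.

Bank i lends (1 − rr)^i of the original deposit: Bank 1 lends 688·0.9064 = 623.6032, Bank 2 lends 688·0.9064² ≈ 565.2339, and so on.
Summing a geometric series: total = 688·[0.9064·(1 − 0.9064^7) / (1 − 0.9064)] ≈ 3313.7619 billion.

A$3314 billion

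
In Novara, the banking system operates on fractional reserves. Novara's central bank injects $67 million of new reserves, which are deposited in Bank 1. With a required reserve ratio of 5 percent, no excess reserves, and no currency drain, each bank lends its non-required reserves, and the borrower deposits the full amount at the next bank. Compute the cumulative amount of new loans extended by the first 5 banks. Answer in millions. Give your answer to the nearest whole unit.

Bank i lends (1 − rr)^i of the original deposit: Bank 1 lends 67·0.9500 = 63.6500, Bank 2 lends 67·0.9500² = 60.4675, and so on.
Summing a geometric series: total = 67·[0.9500·(1 − 0.9500^5) / (1 − 0.9500)] ≈ 287.9769 million.

$288 million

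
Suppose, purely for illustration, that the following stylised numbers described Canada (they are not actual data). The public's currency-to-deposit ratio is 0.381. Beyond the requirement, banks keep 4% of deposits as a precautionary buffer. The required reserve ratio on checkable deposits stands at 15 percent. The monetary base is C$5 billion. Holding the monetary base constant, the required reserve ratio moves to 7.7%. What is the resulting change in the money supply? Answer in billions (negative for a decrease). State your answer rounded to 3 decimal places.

C$1.773 billion

Initially m₁ = (1 + 0.381) / (0.15 + 0.04 + 0.381) ≈ 2.41856, so M₁ = 2.41856 × 5 = 12.0928 billion.
After the change m₂ = (1 + 0.381) / (0.077 + 0.04 + 0.381) ≈ 2.77309, so M₂ = 2.77309 × 5 ≈ 13.8654 billion.
ΔM = M₂ − M₁ = 13.8654 − 12.0928 = 1.7726 billion.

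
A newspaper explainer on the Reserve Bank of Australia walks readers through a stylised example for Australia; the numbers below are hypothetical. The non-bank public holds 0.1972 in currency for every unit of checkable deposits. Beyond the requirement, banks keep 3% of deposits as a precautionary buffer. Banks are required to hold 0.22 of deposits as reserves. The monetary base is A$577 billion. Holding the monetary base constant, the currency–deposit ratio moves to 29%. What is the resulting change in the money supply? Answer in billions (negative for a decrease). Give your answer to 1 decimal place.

Initially m₁ = (1 + 0.1972) / (0.22 + 0.03 + 0.1972) ≈ 2.67710, so M₁ = 2.67710 × 577 = 1544.6867 billion.
After the change m₂ = (1 + 0.29) / (0.22 + 0.03 + 0.29) ≈ 2.38889, so M₂ = 2.38889 × 577 ≈ 1378.3895 billion.
ΔM = M₂ − M₁ = 1378.3895 − 1544.6867 = -166.2972 billion.

-166.3 billion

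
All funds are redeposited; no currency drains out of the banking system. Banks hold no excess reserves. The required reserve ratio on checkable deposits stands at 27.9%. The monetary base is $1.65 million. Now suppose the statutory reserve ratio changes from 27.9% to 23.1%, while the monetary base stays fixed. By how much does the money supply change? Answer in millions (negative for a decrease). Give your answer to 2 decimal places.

Initially m₁ = 1 / (0.279) ≈ 3.5842, so M₁ = 3.5842 × 1.65 ≈ 5.9139 million.
After the change m₂ = 1 / (0.231) ≈ 4.3290, so M₂ = 4.3290 × 1.65 ≈ 7.1428 million.
ΔM = M₂ − M₁ = 7.1428 − 5.9139 = 1.2289 million.

$1.23 million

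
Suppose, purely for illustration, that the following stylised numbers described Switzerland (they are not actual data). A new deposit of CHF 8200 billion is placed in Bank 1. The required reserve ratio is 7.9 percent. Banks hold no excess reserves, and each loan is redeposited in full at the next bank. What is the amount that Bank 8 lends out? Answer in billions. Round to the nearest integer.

Each bank lends a fraction (1 − rr) = 0.9210 of the deposit it receives, so Bank 8 receives 8200·0.9210^7 and lends 8200·0.9210^8 ≈ 4245.1290 billion.

CHF 4245 billion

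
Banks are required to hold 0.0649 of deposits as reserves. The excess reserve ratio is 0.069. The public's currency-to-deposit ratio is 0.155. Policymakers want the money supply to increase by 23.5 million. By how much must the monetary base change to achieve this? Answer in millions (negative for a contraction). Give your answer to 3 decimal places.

The money multiplier is m = (1 + c) / (rr + e + c) = (1 + 0.155) / (0.0649 + 0.069 + 0.155) ≈ 3.997923.
ΔMB = ΔM / m = (+23.5) / 3.997923 ≈ 5.8781 million.

5.878 million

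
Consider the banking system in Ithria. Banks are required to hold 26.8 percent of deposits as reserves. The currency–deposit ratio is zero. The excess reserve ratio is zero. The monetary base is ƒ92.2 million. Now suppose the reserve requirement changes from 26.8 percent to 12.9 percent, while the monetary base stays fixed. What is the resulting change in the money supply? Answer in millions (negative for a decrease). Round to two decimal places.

ƒ370.70 million

Initially m₁ = 1 / (0.268) ≈ 3.73134, so M₁ = 3.73134 × 92.2 ≈ 344.0295 million.
After the change m₂ = 1 / (0.129) ≈ 7.75194, so M₂ = 7.75194 × 92.2 ≈ 714.7289 million.
ΔM = M₂ − M₁ = 714.7289 − 344.0295 = 370.6994 million.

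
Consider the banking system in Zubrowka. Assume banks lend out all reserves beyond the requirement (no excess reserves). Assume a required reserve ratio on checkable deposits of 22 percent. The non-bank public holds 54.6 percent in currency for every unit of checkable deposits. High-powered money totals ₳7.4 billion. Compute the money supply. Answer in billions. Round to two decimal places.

₳14.94 billion

The money multiplier is m = (1 + c) / (rr + c) = (1 + 0.546) / (0.22 + 0.546) ≈ 2.0183.
So M = m × MB = 2.0183 × 7.4 ≈ 14.9354 billion.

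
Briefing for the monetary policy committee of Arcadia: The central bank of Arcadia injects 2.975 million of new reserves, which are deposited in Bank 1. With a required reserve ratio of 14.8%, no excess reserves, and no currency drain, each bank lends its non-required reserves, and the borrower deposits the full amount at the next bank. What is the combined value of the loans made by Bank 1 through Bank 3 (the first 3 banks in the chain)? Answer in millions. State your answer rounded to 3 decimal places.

Bank i lends (1 − rr)^i of the original deposit: Bank 1 lends 2.975·0.8520 = 2.5347, Bank 2 lends 2.975·0.8520² ≈ 2.1596, and so on.
Summing a geometric series: total = 2.975·[0.8520·(1 − 0.8520^3) / (1 − 0.8520)] ≈ 6.5342 million.

6.534 million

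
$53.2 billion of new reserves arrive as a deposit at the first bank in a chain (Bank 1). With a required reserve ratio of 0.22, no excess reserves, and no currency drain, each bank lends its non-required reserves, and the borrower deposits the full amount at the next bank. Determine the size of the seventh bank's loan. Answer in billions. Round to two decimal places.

Each bank lends a fraction (1 − rr) = 0.7800 of the deposit it receives, so Bank 7 receives 53.2·0.7800^6 and lends 53.2·0.7800^7 ≈ 9.3449 billion.

$9.34 billion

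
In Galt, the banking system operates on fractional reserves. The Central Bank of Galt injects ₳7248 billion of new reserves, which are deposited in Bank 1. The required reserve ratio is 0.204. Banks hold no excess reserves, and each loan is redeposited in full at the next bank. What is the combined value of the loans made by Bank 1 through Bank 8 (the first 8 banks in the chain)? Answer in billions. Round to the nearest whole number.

Bank i lends (1 − rr)^i of the original deposit: Bank 1 lends 7248·0.7960 = 5769.4080, Bank 2 lends 7248·0.7960² ≈ 4592.4488, and so on.
Summing a geometric series: total = 7248·[0.7960·(1 − 0.7960^8) / (1 − 0.7960)] ≈ 23723.0832 billion.

₳23723 billion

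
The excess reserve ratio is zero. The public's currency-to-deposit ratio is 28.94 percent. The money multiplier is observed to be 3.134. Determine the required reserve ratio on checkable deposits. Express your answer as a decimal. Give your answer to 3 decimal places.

Using m = 3.134. Since m = (1 + c)/(c + rr + e), the denominator satisfies c + rr + e = (1 + c)/m = (1 + 0.2894) / 3.134 ≈ 0.411423.
With c = 0.2894 and e = 0, the required reserve ratio on checkable deposits is 0.411423 − 0.2894 − 0 = 0.122023.

0.122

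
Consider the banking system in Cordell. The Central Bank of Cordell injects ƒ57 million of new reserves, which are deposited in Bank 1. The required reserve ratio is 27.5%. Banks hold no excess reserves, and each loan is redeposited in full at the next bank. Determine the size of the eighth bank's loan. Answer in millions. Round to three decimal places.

ƒ4.351 million

Each bank lends a fraction (1 − rr) = 0.7250 of the deposit it receives, so Bank 8 receives 57·0.7250^7 and lends 57·0.7250^8 ≈ 4.3509 million.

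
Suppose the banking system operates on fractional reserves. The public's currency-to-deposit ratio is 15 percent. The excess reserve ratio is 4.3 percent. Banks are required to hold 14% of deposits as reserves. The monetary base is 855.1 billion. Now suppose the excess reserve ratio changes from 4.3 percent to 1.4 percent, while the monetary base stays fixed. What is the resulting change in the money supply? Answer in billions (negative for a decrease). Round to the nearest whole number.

282 billion

Initially m₁ = (1 + 0.15) / (0.14 + 0.043 + 0.15) ≈ 3.4535, so M₁ = 3.4535 × 855.1 ≈ 2953.0878 billion.
After the change m₂ = (1 + 0.15) / (0.14 + 0.014 + 0.15) ≈ 3.7829, so M₂ = 3.7829 × 855.1 ≈ 3234.7578 billion.
ΔM = M₂ − M₁ = 3234.7578 − 2953.0878 = 281.67 billion.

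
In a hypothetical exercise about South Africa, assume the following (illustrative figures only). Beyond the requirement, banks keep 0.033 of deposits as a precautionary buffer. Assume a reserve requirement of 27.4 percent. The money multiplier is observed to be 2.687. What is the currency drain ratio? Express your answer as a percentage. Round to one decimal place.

10.4%

Using m = 2.687. From m = (1 + c)/(c + rr + e), rearranging gives 1 + c = m·(c + rr + e), so c·(1 − m) = m·(rr + e) − 1.
Hence c = [m·(rr + e) − 1]/(1 − m) = [2.687 × (0.274 + 0.033) − 1] / (1 − 2.687) ≈ 0.103788.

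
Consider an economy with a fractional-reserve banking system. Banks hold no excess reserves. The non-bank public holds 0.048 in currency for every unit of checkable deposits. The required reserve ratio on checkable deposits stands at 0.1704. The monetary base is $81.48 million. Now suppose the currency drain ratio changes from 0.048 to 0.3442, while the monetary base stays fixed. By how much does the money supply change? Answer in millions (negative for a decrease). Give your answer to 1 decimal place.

-178.1 million

Initially m₁ = (1 + 0.048) / (0.1704 + 0.048) ≈ 4.7985, so M₁ = 4.7985 × 81.48 ≈ 390.9818 million.
After the change m₂ = (1 + 0.3442) / (0.1704 + 0.3442) ≈ 2.6121, so M₂ = 2.6121 × 81.48 ≈ 212.8339 million.
ΔM = M₂ − M₁ = 212.8339 − 390.9818 = -178.1479 million.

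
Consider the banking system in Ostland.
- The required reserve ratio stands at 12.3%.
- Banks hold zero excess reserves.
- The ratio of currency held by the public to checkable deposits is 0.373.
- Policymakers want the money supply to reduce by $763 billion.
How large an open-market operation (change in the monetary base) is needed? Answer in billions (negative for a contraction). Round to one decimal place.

The money multiplier is m = (1 + c) / (rr + c) = (1 + 0.373) / (0.123 + 0.373) ≈ 2.76815.
ΔMB = ΔM / m = (−763) / 2.76815 ≈ -275.6354 billion.

-275.6 billion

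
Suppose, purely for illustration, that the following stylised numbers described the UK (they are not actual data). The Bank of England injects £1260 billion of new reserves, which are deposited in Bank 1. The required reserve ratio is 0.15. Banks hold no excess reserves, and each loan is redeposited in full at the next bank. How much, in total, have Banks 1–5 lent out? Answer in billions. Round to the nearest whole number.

£3972 billion

Bank i lends (1 − rr)^i of the original deposit: Bank 1 lends 1260·0.8500 = 1071.0000, Bank 2 lends 1260·0.8500² = 910.3500, and so on.
Summing a geometric series: total = 1260·[0.8500·(1 − 0.8500^5) / (1 − 0.8500)] ≈ 3971.9441 billion.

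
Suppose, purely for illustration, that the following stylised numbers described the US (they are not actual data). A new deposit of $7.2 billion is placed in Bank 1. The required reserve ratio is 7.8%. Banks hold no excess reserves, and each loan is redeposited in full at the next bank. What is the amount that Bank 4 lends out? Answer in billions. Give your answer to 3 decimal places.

$5.203 billion

Each bank lends a fraction (1 − rr) = 0.9220 of the deposit it receives, so Bank 4 receives 7.2·0.9220^3 and lends 7.2·0.9220^4 ≈ 5.2030 billion.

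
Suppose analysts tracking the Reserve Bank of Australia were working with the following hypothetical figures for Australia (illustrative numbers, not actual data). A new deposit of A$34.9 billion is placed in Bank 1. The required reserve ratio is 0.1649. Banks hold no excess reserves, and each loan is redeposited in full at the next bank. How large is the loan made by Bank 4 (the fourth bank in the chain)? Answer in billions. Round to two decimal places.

Each bank lends a fraction (1 − rr) = 0.8351 of the deposit it receives, so Bank 4 receives 34.9·0.8351^3 and lends 34.9·0.8351^4 ≈ 16.9738 billion.

A$16.97 billion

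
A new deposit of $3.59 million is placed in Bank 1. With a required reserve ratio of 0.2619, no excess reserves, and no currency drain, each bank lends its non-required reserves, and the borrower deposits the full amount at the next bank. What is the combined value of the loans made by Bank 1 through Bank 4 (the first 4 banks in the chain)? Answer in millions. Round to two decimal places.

$7.11 million

Bank i lends (1 − rr)^i of the original deposit: Bank 1 lends 3.59·0.7381 ≈ 2.6498, Bank 2 lends 3.59·0.7381² ≈ 1.9558, and so on.
Summing a geometric series: total = 3.59·[0.7381·(1 − 0.7381^4) / (1 − 0.7381)] ≈ 7.1147 million.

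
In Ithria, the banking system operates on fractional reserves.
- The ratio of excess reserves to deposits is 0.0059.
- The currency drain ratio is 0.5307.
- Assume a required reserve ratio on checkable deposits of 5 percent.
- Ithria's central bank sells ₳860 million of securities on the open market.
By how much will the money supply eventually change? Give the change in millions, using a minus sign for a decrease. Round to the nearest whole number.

The money multiplier is m = (1 + c) / (rr + e + c) = (1 + 0.5307) / (0.05 + 0.0059 + 0.5307) ≈ 2.6094.
The sale removes 860 million of base, so ΔM = m × ΔMB = 2.6094 × (−860) = -2244.084 million.

-2244 million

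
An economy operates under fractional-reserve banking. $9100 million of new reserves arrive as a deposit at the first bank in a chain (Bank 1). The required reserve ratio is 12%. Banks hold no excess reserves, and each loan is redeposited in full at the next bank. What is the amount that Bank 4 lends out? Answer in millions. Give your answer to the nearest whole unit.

$5457 million

Each bank lends a fraction (1 − rr) = 0.8800 of the deposit it receives, so Bank 4 receives 9100·0.8800^3 and lends 9100·0.8800^4 ≈ 5457.2278 million.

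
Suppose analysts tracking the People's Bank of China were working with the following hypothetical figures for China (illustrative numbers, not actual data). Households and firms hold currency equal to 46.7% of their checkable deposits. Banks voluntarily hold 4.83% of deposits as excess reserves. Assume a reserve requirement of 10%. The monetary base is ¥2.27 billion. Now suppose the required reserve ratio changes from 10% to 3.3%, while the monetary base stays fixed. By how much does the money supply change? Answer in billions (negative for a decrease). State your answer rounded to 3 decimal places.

Initially m₁ = (1 + 0.467) / (0.1 + 0.0483 + 0.467) ≈ 2.38420, so M₁ = 2.38420 × 2.27 ≈ 5.4121 billion.
After the change m₂ = (1 + 0.467) / (0.033 + 0.0483 + 0.467) ≈ 2.67554, so M₂ = 2.67554 × 2.27 ≈ 6.0735 billion.
ΔM = M₂ − M₁ = 6.0735 − 5.4121 = 0.6614 billion.

¥0.661 billion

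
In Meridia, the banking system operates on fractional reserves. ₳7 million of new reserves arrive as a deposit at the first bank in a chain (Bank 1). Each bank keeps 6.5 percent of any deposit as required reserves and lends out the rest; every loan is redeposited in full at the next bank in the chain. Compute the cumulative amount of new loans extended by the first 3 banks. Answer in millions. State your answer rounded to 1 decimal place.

₳18.4 million

Bank i lends (1 − rr)^i of the original deposit: Bank 1 lends 7·0.9350 = 6.5450, Bank 2 lends 7·0.9350² ≈ 6.1196, and so on.
Summing a geometric series: total = 7·[0.9350·(1 − 0.9350^3) / (1 − 0.9350)] ≈ 18.3864 million.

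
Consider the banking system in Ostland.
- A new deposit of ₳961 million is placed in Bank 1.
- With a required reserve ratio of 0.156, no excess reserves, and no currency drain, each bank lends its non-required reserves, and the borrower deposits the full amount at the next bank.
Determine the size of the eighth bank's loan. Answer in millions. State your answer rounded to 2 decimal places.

Each bank lends a fraction (1 − rr) = 0.8440 of the deposit it receives, so Bank 8 receives 961·0.8440^7 and lends 961·0.8440^8 ≈ 247.4360 million.

₳247.44 million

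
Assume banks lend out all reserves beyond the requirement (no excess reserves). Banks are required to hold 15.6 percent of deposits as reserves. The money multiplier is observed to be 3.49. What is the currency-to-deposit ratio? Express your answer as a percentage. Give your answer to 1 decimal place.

Using m = 3.49. From m = (1 + c)/(c + rr + e), rearranging gives 1 + c = m·(c + rr + e), so c·(1 − m) = m·(rr + e) − 1.
Hence c = [m·(rr + e) − 1]/(1 − m) = [3.49 × (0.156 + 0) − 1] / (1 − 3.49) ≈ 0.182956.

18.3%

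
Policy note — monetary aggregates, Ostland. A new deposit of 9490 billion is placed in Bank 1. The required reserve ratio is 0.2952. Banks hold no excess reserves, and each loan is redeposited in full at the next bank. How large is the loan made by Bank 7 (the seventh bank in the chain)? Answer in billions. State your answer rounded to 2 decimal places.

819.84 billion

Each bank lends a fraction (1 − rr) = 0.7048 of the deposit it receives, so Bank 7 receives 9490·0.7048^6 and lends 9490·0.7048^7 ≈ 819.8369 billion.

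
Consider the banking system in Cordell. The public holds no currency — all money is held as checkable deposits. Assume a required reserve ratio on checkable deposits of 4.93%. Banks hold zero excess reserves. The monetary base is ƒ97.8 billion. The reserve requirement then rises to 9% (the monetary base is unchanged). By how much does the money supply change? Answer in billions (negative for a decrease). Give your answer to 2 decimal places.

-897.11 billion

Initially m₁ = 1 / (0.0493) ≈ 20.28398, so M₁ = 20.28398 × 97.8 ≈ 1983.7732 billion.
After the change m₂ = 1 / (0.09) ≈ 11.11111, so M₂ = 11.11111 × 97.8 ≈ 1086.6666 billion.
ΔM = M₂ − M₁ = 1086.6666 − 1983.7732 = -897.1066 billion.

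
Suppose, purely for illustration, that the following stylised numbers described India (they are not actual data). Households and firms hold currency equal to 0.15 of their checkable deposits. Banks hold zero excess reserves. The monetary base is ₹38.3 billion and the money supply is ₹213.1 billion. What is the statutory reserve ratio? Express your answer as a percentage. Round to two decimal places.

5.67%

Using m = M/MB = 213.1/38.3 ≈ 5.563969. Since m = (1 + c)/(c + rr + e), the denominator satisfies c + rr + e = (1 + c)/m = (1 + 0.15) / 5.563969 ≈ 0.206687.
With c = 0.15 and e = 0, the statutory reserve ratio is 0.206687 − 0.15 − 0 = 0.056687.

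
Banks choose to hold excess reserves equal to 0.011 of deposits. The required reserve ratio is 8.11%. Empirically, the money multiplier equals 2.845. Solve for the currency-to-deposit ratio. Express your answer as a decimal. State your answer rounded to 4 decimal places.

Using m = 2.845. From m = (1 + c)/(c + rr + e), rearranging gives 1 + c = m·(c + rr + e), so c·(1 − m) = m·(rr + e) − 1.
Hence c = [m·(rr + e) − 1]/(1 − m) = [2.845 × (0.0811 + 0.011) − 1] / (1 − 2.845) ≈ 0.399987.

0.4000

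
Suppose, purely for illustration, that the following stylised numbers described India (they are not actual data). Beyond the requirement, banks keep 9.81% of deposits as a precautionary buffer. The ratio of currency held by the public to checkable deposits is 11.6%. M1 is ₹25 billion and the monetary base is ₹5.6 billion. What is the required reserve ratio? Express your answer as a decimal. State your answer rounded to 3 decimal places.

Using m = M/MB = 25/5.6 ≈ 4.464286. Since m = (1 + c)/(c + rr + e), the denominator satisfies c + rr + e = (1 + c)/m = (1 + 0.116) / 4.464286 ≈ 0.249984.
With c = 0.116 and e = 0.0981, the required reserve ratio is 0.249984 − 0.116 − 0.0981 = 0.035884.

0.036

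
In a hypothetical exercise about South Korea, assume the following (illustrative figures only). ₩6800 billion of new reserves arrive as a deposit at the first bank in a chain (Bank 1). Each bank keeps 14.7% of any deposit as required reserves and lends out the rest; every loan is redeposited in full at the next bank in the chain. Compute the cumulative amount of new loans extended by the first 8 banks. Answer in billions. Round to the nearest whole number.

Bank i lends (1 − rr)^i of the original deposit: Bank 1 lends 6800·0.8530 = 5800.4000, Bank 2 lends 6800·0.8530² = 4947.7412, and so on.
Summing a geometric series: total = 6800·[0.8530·(1 − 0.8530^8) / (1 − 0.8530)] ≈ 28399.0705 billion.

₩28399 billion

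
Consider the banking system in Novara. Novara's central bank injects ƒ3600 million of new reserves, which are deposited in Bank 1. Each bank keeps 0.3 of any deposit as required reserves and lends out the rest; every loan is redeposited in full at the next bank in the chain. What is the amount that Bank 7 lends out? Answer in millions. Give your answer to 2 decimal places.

ƒ296.48 million

Each bank lends a fraction (1 − rr) = 0.7000 of the deposit it receives, so Bank 7 receives 3600·0.7000^6 and lends 3600·0.7000^7 ≈ 296.4755 million.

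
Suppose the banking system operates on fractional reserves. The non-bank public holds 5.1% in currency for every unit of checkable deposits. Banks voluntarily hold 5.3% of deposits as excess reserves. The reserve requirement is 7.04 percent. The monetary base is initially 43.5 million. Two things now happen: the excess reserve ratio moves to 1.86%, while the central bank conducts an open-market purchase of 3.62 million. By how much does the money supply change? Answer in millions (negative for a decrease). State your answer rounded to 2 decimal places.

Before: m₁ = (1 + 0.051) / (0.0704 + 0.053 + 0.051) ≈ 6.02638, MB₁ = 43.5, so M₁ = 6.02638 × 43.5 ≈ 262.1475 million.
After: m₂ = (1 + 0.051) / (0.0704 + 0.0186 + 0.051) ≈ 7.50714, MB₂ = 43.5 + 3.62 = 47.12, so M₂ = 7.50714 × 47.12 ≈ 353.7364 million.
ΔM = M₂ − M₁ = 353.7364 − 262.1475 = 91.5889 million.

91.59 million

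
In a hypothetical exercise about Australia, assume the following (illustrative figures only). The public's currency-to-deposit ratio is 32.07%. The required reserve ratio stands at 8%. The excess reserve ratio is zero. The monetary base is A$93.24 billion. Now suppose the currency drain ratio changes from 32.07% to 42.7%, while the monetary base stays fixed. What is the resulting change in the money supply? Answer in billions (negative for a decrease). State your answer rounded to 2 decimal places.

Initially m₁ = (1 + 0.3207) / (0.08 + 0.3207) ≈ 3.29598, so M₁ = 3.29598 × 93.24 ≈ 307.3172 billion.
After the change m₂ = (1 + 0.427) / (0.08 + 0.427) ≈ 2.81460, so M₂ = 2.81460 × 93.24 ≈ 262.4333 billion.
ΔM = M₂ − M₁ = 262.4333 − 307.3172 = -44.8839 billion.

-44.88 billion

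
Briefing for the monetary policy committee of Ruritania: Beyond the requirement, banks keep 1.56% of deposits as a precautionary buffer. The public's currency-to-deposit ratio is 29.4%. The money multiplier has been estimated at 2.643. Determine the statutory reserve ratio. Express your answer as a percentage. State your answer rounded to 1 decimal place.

18.0%

Using m = 2.643. Since m = (1 + c)/(c + rr + e), the denominator satisfies c + rr + e = (1 + c)/m = (1 + 0.294) / 2.643 ≈ 0.489595.
With c = 0.294 and e = 0.0156, the statutory reserve ratio is 0.489595 − 0.294 − 0.0156 = 0.179995.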